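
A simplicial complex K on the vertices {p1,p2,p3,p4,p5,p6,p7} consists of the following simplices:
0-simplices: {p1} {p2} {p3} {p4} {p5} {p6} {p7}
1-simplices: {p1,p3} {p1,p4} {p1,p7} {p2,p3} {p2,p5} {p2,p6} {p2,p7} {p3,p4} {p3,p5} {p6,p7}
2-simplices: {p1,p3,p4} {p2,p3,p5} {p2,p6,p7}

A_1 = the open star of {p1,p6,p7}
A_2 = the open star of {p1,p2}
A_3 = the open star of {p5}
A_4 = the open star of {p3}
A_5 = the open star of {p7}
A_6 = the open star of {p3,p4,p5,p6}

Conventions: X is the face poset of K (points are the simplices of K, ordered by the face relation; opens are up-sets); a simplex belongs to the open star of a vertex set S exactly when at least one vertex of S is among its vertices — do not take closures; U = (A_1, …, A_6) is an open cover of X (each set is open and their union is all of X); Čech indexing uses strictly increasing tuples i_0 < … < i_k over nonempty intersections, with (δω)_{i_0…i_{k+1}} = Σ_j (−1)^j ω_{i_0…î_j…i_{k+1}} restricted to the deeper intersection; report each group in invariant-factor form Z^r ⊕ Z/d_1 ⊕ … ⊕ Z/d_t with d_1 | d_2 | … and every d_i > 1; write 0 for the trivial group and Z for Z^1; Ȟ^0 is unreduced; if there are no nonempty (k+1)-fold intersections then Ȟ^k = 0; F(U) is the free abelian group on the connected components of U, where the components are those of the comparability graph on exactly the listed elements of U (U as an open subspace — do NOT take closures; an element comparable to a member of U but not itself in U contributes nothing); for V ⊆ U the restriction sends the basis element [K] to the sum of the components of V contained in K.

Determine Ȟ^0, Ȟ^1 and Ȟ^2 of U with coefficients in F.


Ȟ^0(U;F) ≅ Z,  Ȟ^1(U;F) ≅ Z,  Ȟ^2(U;F) ≅ 0

nerve of the cover:
  A1={{p1},{p6},{p7},{p1,p3},{p1,p4},{p1,p7},{p2,p6},{p2,p7},{p6,p7},{p1,p3,p4},{p2,p6,p7}} A2={{p1},{p2},{p1,p3},{p1,p4},{p1,p7},{p2,p3},{p2,p5},{p2,p6},{p2,p7},{p1,p3,p4},{p2,p3,p5},{p2,p6,p7}} A3={{p5},{p2,p5},{p3,p5},{p2,p3,p5}} A4={{p3},{p1,p3},{p2,p3},{p3,p4},{p3,p5},{p1,p3,p4},{p2,p3,p5}} A5={{p7},{p1,p7},{p2,p7},{p6,p7},{p2,p6,p7}} A6={{p3},{p4},{p5},{p6},{p1,p3},{p1,p4},{p2,p3},{p2,p5},{p2,p6},{p3,p4},{p3,p5},{p6,p7},{p1,p3,p4},{p2,p3,p5},{p2,p6,p7}}
  A12={{p1},{p1,p3},{p1,p4},{p1,p7},{p2,p6},{p2,p7},{p1,p3,p4},{p2,p6,p7}} A14={{p1,p3},{p1,p3,p4}} A15={{p7},{p1,p7},{p2,p7},{p6,p7},{p2,p6,p7}} A16={{p6},{p1,p3},{p1,p4},{p2,p6},{p6,p7},{p1,p3,p4},{p2,p6,p7}} A23={{p2,p5},{p2,p3,p5}} A24={{p1,p3},{p2,p3},{p1,p3,p4},{p2,p3,p5}} A25={{p1,p7},{p2,p7},{p2,p6,p7}} A26={{p1,p3},{p1,p4},{p2,p3},{p2,p5},{p2,p6},{p1,p3,p4},{p2,p3,p5},{p2,p6,p7}} A34={{p3,p5},{p2,p3,p5}} A36={{p5},{p2,p5},{p3,p5},{p2,p3,p5}} A46={{p3},{p1,p3},{p2,p3},{p3,p4},{p3,p5},{p1,p3,p4},{p2,p3,p5}} A56={{p6,p7},{p2,p6,p7}}
  A124={{p1,p3},{p1,p3,p4}} A125={{p1,p7},{p2,p7},{p2,p6,p7}} A126={{p1,p3},{p1,p4},{p2,p6},{p1,p3,p4},{p2,p6,p7}} A146={{p1,p3},{p1,p3,p4}} A156={{p6,p7},{p2,p6,p7}} A234={{p2,p3,p5}} A236={{p2,p5},{p2,p3,p5}} A246={{p1,p3},{p2,p3},{p1,p3,p4},{p2,p3,p5}} A256={{p2,p6,p7}} A346={{p3,p5},{p2,p3,p5}}
  A1246={{p1,p3},{p1,p3,p4}} A1256={{p2,p6,p7}} A2346={{p2,p3,p5}}
components per intersection:
  A1: {{p1},{p6},{p7},{p1,p3},{p1,p4},{p1,p7},{p2,p6},{p2,p7},{p6,p7},{p1,p3,p4},{p2,p6,p7}}
  A2: {{p1},{p1,p3},{p1,p4},{p1,p7},{p1,p3,p4}} {{p2},{p2,p3},{p2,p5},{p2,p6},{p2,p7},{p2,p3,p5},{p2,p6,p7}}
  A3: {{p5},{p2,p5},{p3,p5},{p2,p3,p5}}
  A4: {{p3},{p1,p3},{p2,p3},{p3,p4},{p3,p5},{p1,p3,p4},{p2,p3,p5}}
  A5: {{p7},{p1,p7},{p2,p7},{p6,p7},{p2,p6,p7}}
  A6: {{p3},{p4},{p5},{p1,p3},{p1,p4},{p2,p3},{p2,p5},{p3,p4},{p3,p5},{p1,p3,p4},{p2,p3,p5}} {{p6},{p2,p6},{p6,p7},{p2,p6,p7}}
  A12: {{p1},{p1,p3},{p1,p4},{p1,p7},{p1,p3,p4}} {{p2,p6},{p2,p7},{p2,p6,p7}}
  A14: {{p1,p3},{p1,p3,p4}}
  A15: {{p7},{p1,p7},{p2,p7},{p6,p7},{p2,p6,p7}}
  A16: {{p6},{p2,p6},{p6,p7},{p2,p6,p7}} {{p1,p3},{p1,p4},{p1,p3,p4}}
  A23: {{p2,p5},{p2,p3,p5}}
  A24: {{p1,p3},{p1,p3,p4}} {{p2,p3},{p2,p3,p5}}
  A25: {{p1,p7}} {{p2,p7},{p2,p6,p7}}
  A26: {{p1,p3},{p1,p4},{p1,p3,p4}} {{p2,p3},{p2,p5},{p2,p3,p5}} {{p2,p6},{p2,p6,p7}}
  A34: {{p3,p5},{p2,p3,p5}}
  A36: {{p5},{p2,p5},{p3,p5},{p2,p3,p5}}
  A46: {{p3},{p1,p3},{p2,p3},{p3,p4},{p3,p5},{p1,p3,p4},{p2,p3,p5}}
  A56: {{p6,p7},{p2,p6,p7}}
  A124: {{p1,p3},{p1,p3,p4}}
  A125: {{p1,p7}} {{p2,p7},{p2,p6,p7}}
  A126: {{p1,p3},{p1,p4},{p1,p3,p4}} {{p2,p6},{p2,p6,p7}}
  A146: {{p1,p3},{p1,p3,p4}}
  A156: {{p6,p7},{p2,p6,p7}}
  A234: {{p2,p3,p5}}
  A236: {{p2,p5},{p2,p3,p5}}
  A246: {{p1,p3},{p1,p3,p4}} {{p2,p3},{p2,p3,p5}}
  A256: {{p2,p6,p7}}
  A346: {{p3,p5},{p2,p3,p5}}
  A1246: {{p1,p3},{p1,p3,p4}}
  A1256: {{p2,p6,p7}}
  A2346: {{p2,p3,p5}}
C dims 8,18,13,3; δ0: rk 7, SNF 1^7; δ1: rk 10, SNF 1^10; δ2: rk 3, SNF 1^3
Ȟ^0 = (8 − 7) − 0 = 1, so Ȟ^0 ≅ Z
Ȟ^1 = (18 − 10) − 7 = 1, so Ȟ^1 ≅ Z
Ȟ^2 = (13 − 3) − 10 = 0, so Ȟ^2 ≅ 0


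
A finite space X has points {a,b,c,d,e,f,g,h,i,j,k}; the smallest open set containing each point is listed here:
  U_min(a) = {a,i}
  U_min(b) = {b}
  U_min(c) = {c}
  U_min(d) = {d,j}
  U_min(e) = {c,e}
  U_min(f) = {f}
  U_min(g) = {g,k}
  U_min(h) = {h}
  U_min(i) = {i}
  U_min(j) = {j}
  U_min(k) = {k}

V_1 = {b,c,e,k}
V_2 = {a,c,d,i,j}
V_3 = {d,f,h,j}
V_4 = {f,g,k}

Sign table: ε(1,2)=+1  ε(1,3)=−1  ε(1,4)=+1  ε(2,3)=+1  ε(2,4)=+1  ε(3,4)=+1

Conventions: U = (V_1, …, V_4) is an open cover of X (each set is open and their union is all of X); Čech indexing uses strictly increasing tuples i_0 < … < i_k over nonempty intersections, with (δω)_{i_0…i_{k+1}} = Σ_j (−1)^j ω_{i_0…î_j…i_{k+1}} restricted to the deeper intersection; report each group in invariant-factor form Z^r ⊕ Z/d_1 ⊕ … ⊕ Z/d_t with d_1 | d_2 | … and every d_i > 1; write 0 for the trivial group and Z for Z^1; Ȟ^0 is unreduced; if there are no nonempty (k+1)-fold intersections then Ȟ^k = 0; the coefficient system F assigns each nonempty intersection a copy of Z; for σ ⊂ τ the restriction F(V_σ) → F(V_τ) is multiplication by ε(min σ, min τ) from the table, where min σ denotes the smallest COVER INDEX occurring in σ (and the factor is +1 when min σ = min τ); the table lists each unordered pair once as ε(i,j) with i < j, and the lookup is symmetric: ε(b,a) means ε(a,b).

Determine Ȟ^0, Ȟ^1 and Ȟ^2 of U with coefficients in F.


Ȟ^0 = Z, Ȟ^1 = Z, Ȟ^2 = 0

nerve simplices:
  V12={c} V14={k} V23={d,j} V34={f}
C dims 4,4; δ0: rk 3, SNF 1^3
degree 0: 4−3−0 = 1 → Ȟ^0 ≅ Z
degree 1: 4−0−3 = 1 → Ȟ^1 ≅ Z
degree 2: 0−0−0 = 0 → Ȟ^2 ≅ 0


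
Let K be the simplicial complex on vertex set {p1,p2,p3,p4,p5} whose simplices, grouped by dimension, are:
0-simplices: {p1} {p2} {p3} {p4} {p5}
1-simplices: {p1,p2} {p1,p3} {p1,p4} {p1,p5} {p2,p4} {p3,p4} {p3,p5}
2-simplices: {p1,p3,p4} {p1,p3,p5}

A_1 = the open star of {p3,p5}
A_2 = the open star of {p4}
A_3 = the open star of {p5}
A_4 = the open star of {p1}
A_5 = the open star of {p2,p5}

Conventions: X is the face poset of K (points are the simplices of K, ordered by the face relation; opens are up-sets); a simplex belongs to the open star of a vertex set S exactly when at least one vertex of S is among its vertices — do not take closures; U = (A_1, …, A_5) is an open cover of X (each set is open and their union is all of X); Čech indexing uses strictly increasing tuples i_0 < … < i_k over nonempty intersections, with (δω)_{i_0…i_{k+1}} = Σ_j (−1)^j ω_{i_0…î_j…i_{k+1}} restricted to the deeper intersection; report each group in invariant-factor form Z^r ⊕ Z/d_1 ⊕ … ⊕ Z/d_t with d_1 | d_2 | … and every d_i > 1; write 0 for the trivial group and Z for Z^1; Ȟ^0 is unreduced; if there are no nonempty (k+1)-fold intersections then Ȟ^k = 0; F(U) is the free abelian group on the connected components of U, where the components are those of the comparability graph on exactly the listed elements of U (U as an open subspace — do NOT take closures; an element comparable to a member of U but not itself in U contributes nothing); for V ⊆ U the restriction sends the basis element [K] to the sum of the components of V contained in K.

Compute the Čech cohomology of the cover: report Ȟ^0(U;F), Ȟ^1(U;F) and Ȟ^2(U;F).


intersection data:
  A1={{p3},{p5},{p1,p3},{p1,p5},{p3,p4},{p3,p5},{p1,p3,p4},{p1,p3,p5}} A2={{p4},{p1,p4},{p2,p4},{p3,p4},{p1,p3,p4}} A3={{p5},{p1,p5},{p3,p5},{p1,p3,p5}} A4={{p1},{p1,p2},{p1,p3},{p1,p4},{p1,p5},{p1,p3,p4},{p1,p3,p5}} A5={{p2},{p5},{p1,p2},{p1,p5},{p2,p4},{p3,p5},{p1,p3,p5}}
  A12={{p3,p4},{p1,p3,p4}} A13={{p5},{p1,p5},{p3,p5},{p1,p3,p5}} A14={{p1,p3},{p1,p5},{p1,p3,p4},{p1,p3,p5}} A15={{p5},{p1,p5},{p3,p5},{p1,p3,p5}} A24={{p1,p4},{p1,p3,p4}} A25={{p2,p4}} A34={{p1,p5},{p1,p3,p5}} A35={{p5},{p1,p5},{p3,p5},{p1,p3,p5}} A45={{p1,p2},{p1,p5},{p1,p3,p5}}
  A124={{p1,p3,p4}} A134={{p1,p5},{p1,p3,p5}} A135={{p5},{p1,p5},{p3,p5},{p1,p3,p5}} A145={{p1,p5},{p1,p3,p5}} A345={{p1,p5},{p1,p3,p5}}
  A1345={{p1,p5},{p1,p3,p5}}
components per intersection:
  A1: {{p3},{p5},{p1,p3},{p1,p5},{p3,p4},{p3,p5},{p1,p3,p4},{p1,p3,p5}}
  A2: {{p4},{p1,p4},{p2,p4},{p3,p4},{p1,p3,p4}}
  A3: {{p5},{p1,p5},{p3,p5},{p1,p3,p5}}
  A4: {{p1},{p1,p2},{p1,p3},{p1,p4},{p1,p5},{p1,p3,p4},{p1,p3,p5}}
  A5: {{p2},{p1,p2},{p2,p4}} {{p5},{p1,p5},{p3,p5},{p1,p3,p5}}
  A12: {{p3,p4},{p1,p3,p4}}
  A13: {{p5},{p1,p5},{p3,p5},{p1,p3,p5}}
  A14: {{p1,p3},{p1,p5},{p1,p3,p4},{p1,p3,p5}}
  A15: {{p5},{p1,p5},{p3,p5},{p1,p3,p5}}
  A24: {{p1,p4},{p1,p3,p4}}
  A25: {{p2,p4}}
  A34: {{p1,p5},{p1,p3,p5}}
  A35: {{p5},{p1,p5},{p3,p5},{p1,p3,p5}}
  A45: {{p1,p2}} {{p1,p5},{p1,p3,p5}}
  A124: {{p1,p3,p4}}
  A134: {{p1,p5},{p1,p3,p5}}
  A135: {{p5},{p1,p5},{p3,p5},{p1,p3,p5}}
  A145: {{p1,p5},{p1,p3,p5}}
  A345: {{p1,p5},{p1,p3,p5}}
  A1345: {{p1,p5},{p1,p3,p5}}
C dims 6,10,5,1; δ0: rk 5, SNF 1^5; δ1: rk 4, SNF 1^4; δ2: rk 1, SNF 1^1
Ȟ^0 = (6 − 5) − 0 = 1, so Ȟ^0 ≅ Z
Ȟ^1 = (10 − 4) − 5 = 1, so Ȟ^1 ≅ Z
Ȟ^2 = (5 − 1) − 4 = 0, so Ȟ^2 ≅ 0

Ȟ^0(U;F) ≅ Z, Ȟ^1(U;F) ≅ Z, Ȟ^2(U;F) ≅ 0


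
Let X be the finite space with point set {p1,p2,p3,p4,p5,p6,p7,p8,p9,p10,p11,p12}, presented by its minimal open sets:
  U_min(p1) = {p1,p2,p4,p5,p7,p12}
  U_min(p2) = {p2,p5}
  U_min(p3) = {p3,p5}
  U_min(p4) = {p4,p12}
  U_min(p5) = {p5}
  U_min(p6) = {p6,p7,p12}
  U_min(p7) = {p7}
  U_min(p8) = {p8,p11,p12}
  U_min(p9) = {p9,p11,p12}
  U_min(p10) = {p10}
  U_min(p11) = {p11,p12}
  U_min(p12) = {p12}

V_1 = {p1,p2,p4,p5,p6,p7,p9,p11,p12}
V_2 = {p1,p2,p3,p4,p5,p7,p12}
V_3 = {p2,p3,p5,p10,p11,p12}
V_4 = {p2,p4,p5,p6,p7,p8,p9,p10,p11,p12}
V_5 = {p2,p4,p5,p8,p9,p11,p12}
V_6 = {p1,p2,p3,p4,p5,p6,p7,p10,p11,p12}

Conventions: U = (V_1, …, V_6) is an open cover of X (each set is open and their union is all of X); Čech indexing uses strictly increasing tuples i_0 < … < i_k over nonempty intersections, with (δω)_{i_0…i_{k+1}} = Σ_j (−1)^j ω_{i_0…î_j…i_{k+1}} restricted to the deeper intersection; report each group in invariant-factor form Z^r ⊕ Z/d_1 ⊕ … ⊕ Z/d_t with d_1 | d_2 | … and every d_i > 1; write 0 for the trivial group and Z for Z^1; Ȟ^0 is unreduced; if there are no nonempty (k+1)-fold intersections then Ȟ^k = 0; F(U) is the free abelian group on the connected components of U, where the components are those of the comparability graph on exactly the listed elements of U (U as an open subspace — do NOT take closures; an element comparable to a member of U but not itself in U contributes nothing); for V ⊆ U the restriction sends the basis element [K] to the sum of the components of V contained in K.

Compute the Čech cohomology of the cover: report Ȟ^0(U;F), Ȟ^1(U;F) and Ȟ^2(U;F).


intersection data:
  V12={p1,p2,p4,p5,p7,p12} V13={p2,p5,p11,p12} V14={p2,p4,p5,p6,p7,p9,p11,p12} V15={p2,p4,p5,p9,p11,p12} V16={p1,p2,p4,p5,p6,p7,p11,p12} V23={p2,p3,p5,p12} V24={p2,p4,p5,p7,p12} V25={p2,p4,p5,p12} V26={p1,p2,p3,p4,p5,p7,p12} V34={p2,p5,p10,p11,p12} V35={p2,p5,p11,p12} V36={p2,p3,p5,p10,p11,p12} V45={p2,p4,p5,p8,p9,p11,p12} V46={p2,p4,p5,p6,p7,p10,p11,p12} V56={p2,p4,p5,p11,p12}
  V123={p2,p5,p12} V124={p2,p4,p5,p7,p12} V125={p2,p4,p5,p12} V126={p1,p2,p4,p5,p7,p12} V134={p2,p5,p11,p12} V135={p2,p5,p11,p12} V136={p2,p5,p11,p12} V145={p2,p4,p5,p9,p11,p12} V146={p2,p4,p5,p6,p7,p11,p12} V156={p2,p4,p5,p11,p12} V234={p2,p5,p12} V235={p2,p5,p12} V236={p2,p3,p5,p12} V245={p2,p4,p5,p12} V246={p2,p4,p5,p7,p12} V256={p2,p4,p5,p12} V345={p2,p5,p11,p12} V346={p2,p5,p10,p11,p12} V356={p2,p5,p11,p12} V456={p2,p4,p5,p11,p12}
  V1234={p2,p5,p12} V1235={p2,p5,p12} V1236={p2,p5,p12} V1245={p2,p4,p5,p12} V1246={p2,p4,p5,p7,p12} V1256={p2,p4,p5,p12} V1345={p2,p5,p11,p12} V1346={p2,p5,p11,p12} V1356={p2,p5,p11,p12} V1456={p2,p4,p5,p11,p12} V2345={p2,p5,p12} V2346={p2,p5,p12} V2356={p2,p5,p12} V2456={p2,p4,p5,p12} V3456={p2,p5,p11,p12}
  V12345={p2,p5,p12} V12346={p2,p5,p12} V12356={p2,p5,p12} V12456={p2,p4,p5,p12} V13456={p2,p5,p11,p12} V23456={p2,p5,p12}
  V123456={p2,p5,p12}
components per intersection:
  V1: {p1,p2,p4,p5,p6,p7,p9,p11,p12}
  V2: {p1,p2,p3,p4,p5,p7,p12}
  V3: {p2,p3,p5} {p10} {p11,p12}
  V4: {p2,p5} {p4,p6,p7,p8,p9,p11,p12} {p10}
  V5: {p2,p5} {p4,p8,p9,p11,p12}
  V6: {p1,p2,p3,p4,p5,p6,p7,p11,p12} {p10}
  V12: {p1,p2,p4,p5,p7,p12}
  V13: {p2,p5} {p11,p12}
  V14: {p2,p5} {p4,p6,p7,p9,p11,p12}
  V15: {p2,p5} {p4,p9,p11,p12}
  V16: {p1,p2,p4,p5,p6,p7,p11,p12}
  V23: {p2,p3,p5} {p12}
  V24: {p2,p5} {p4,p12} {p7}
  V25: {p2,p5} {p4,p12}
  V26: {p1,p2,p3,p4,p5,p7,p12}
  V34: {p2,p5} {p10} {p11,p12}
  V35: {p2,p5} {p11,p12}
  V36: {p2,p3,p5} {p10} {p11,p12}
  V45: {p2,p5} {p4,p8,p9,p11,p12}
  V46: {p2,p5} {p4,p6,p7,p11,p12} {p10}
  V56: {p2,p5} {p4,p11,p12}
  V123: {p2,p5} {p12}
  V124: {p2,p5} {p4,p12} {p7}
  V125: {p2,p5} {p4,p12}
  V126: {p1,p2,p4,p5,p7,p12}
  V134: {p2,p5} {p11,p12}
  V135: {p2,p5} {p11,p12}
  V136: {p2,p5} {p11,p12}
  V145: {p2,p5} {p4,p9,p11,p12}
  V146: {p2,p5} {p4,p6,p7,p11,p12}
  V156: {p2,p5} {p4,p11,p12}
  V234: {p2,p5} {p12}
  V235: {p2,p5} {p12}
  V236: {p2,p3,p5} {p12}
  V245: {p2,p5} {p4,p12}
  V246: {p2,p5} {p4,p12} {p7}
  V256: {p2,p5} {p4,p12}
  V345: {p2,p5} {p11,p12}
  V346: {p2,p5} {p10} {p11,p12}
  V356: {p2,p5} {p11,p12}
  V456: {p2,p5} {p4,p11,p12}
  V1234: {p2,p5} {p12}
  V1235: {p2,p5} {p12}
  V1236: {p2,p5} {p12}
  V1245: {p2,p5} {p4,p12}
  V1246: {p2,p5} {p4,p12} {p7}
  V1256: {p2,p5} {p4,p12}
  V1345: {p2,p5} {p11,p12}
  V1346: {p2,p5} {p11,p12}
  V1356: {p2,p5} {p11,p12}
  V1456: {p2,p5} {p4,p11,p12}
  V2345: {p2,p5} {p12}
  V2346: {p2,p5} {p12}
  V2356: {p2,p5} {p12}
  V2456: {p2,p5} {p4,p12}
  V3456: {p2,p5} {p11,p12}
  V12345: {p2,p5} {p12}
  V12346: {p2,p5} {p12}
  V12356: {p2,p5} {p12}
  V12456: {p2,p5} {p4,p12}
  V13456: {p2,p5} {p11,p12}
  V23456: {p2,p5} {p12}
  V123456: {p2,p5} {p12}
C dims 12,31,42,31; δ0: rk 10, SNF 1^10; δ1: rk 21, SNF 1^21; δ2: rk 21, SNF 1^21
Ȟ^0 = (12 − 10) − 0 = 2, so Ȟ^0 ≅ Z^2
Ȟ^1 = (31 − 21) − 10 = 0, so Ȟ^1 ≅ 0
Ȟ^2 = (42 − 21) − 21 = 0, so Ȟ^2 ≅ 0

Ȟ^0 ≅ Z^2, Ȟ^1 ≅ 0, Ȟ^2 ≅ 0


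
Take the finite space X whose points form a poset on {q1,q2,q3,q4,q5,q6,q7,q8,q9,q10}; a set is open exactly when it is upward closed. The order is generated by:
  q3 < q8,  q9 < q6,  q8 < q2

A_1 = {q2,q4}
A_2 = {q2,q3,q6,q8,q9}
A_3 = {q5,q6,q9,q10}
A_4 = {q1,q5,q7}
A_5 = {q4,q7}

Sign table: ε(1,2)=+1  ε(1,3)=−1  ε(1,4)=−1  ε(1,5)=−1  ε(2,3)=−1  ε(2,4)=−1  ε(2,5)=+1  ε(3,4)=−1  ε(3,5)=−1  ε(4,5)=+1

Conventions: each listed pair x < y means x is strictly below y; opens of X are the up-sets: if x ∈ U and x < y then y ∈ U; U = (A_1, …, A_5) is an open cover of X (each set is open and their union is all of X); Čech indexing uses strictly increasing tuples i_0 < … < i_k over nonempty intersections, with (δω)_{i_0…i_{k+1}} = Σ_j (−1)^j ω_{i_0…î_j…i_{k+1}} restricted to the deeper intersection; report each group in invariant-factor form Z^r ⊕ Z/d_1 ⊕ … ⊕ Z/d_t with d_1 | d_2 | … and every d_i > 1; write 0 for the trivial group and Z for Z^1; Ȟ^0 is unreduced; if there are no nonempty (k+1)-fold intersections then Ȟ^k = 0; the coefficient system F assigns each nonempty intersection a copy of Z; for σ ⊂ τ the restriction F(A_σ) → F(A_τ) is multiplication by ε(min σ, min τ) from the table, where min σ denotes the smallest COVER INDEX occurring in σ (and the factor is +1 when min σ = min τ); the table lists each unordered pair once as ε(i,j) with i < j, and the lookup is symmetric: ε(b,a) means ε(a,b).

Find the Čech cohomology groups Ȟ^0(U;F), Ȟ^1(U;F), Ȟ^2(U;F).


nonempty intersections:
  A12={q2} A15={q4} A23={q6,q9} A34={q5} A45={q7}
C dims 5,5; δ0: rk 5, SNF 1^4·2
Ȟ^0: (5−5)−0=0 ⇒ 0
Ȟ^1: (5−0)−5=0 plus torsion [2] ⇒ Z/2
Ȟ^2: (0−0)−0=0 ⇒ 0

Ȟ^0 = 0, Ȟ^1 = Z/2 and Ȟ^2 = 0


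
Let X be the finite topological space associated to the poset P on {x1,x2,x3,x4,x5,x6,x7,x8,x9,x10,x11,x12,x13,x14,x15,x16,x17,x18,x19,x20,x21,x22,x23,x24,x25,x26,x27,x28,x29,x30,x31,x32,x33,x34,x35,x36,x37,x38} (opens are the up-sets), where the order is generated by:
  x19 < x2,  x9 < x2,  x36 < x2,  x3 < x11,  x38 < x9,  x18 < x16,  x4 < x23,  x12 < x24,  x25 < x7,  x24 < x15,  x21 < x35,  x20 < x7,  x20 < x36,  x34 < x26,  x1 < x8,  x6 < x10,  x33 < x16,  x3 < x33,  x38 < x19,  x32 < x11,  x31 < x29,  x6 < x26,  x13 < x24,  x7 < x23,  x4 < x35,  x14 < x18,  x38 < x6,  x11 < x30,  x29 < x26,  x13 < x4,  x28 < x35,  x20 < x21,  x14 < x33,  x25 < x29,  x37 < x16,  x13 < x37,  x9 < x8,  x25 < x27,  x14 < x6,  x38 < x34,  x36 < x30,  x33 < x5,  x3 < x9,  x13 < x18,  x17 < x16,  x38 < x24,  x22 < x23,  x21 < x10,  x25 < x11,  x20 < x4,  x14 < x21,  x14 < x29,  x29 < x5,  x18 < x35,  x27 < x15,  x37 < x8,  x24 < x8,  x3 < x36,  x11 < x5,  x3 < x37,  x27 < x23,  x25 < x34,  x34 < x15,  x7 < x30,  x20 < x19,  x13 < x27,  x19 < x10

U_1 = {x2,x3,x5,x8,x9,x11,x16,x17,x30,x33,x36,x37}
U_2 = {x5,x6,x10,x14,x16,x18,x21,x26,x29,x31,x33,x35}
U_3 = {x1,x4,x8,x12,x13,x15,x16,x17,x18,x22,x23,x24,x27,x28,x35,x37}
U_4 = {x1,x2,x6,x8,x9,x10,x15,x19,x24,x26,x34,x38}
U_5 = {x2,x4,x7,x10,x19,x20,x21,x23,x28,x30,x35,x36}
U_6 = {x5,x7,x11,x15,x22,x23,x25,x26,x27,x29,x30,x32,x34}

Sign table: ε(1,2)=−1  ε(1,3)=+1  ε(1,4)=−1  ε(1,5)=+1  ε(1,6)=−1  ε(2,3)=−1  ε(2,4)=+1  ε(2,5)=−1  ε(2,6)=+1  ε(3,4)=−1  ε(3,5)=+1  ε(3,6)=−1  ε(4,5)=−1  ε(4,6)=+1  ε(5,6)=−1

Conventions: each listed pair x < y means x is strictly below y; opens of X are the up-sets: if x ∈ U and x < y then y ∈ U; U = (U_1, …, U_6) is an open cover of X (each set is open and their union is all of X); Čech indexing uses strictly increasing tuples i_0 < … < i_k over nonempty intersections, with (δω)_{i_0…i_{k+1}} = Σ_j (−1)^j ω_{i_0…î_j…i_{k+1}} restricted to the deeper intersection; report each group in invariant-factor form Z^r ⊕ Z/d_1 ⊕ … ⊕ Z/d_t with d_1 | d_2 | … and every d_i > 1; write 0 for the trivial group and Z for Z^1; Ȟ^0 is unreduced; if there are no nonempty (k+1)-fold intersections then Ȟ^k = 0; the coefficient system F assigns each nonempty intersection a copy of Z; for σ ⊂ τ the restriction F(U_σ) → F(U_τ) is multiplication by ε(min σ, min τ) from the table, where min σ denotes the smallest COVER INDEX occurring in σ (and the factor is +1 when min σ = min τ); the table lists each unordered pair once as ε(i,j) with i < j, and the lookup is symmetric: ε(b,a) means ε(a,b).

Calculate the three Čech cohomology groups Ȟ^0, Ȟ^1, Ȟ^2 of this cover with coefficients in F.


nerve of the cover:
  U12={x5,x16,x33} U13={x8,x16,x17,x37} U14={x2,x8,x9} U15={x2,x30,x36} U16={x5,x11,x30} U23={x16,x18,x35} U24={x6,x10,x26} U25={x10,x21,x35} U26={x5,x26,x29} U34={x1,x8,x15,x24} U35={x4,x23,x28,x35} U36={x15,x22,x23,x27} U45={x2,x10,x19} U46={x15,x26,x34} U56={x7,x23,x30}
  U123={x16} U126={x5} U134={x8} U145={x2} U156={x30} U235={x35} U245={x10} U246={x26} U346={x15} U356={x23}
C dims 6,15,10; δ0: rk 5, SNF 1^5; δ1: rk 10, SNF 1^9·2
Ȟ^0 = (6 − 5) − 0 = 1, so Ȟ^0 ≅ Z
Ȟ^1 = (15 − 10) − 5 = 0, so Ȟ^1 ≅ 0
Ȟ^2 = (10 − 0) − 10 = 0 plus torsion [2], so Ȟ^2 ≅ Z/2

Ȟ^0(U;F) ≅ Z; Ȟ^1(U;F) ≅ 0; Ȟ^2(U;F) ≅ Z/2


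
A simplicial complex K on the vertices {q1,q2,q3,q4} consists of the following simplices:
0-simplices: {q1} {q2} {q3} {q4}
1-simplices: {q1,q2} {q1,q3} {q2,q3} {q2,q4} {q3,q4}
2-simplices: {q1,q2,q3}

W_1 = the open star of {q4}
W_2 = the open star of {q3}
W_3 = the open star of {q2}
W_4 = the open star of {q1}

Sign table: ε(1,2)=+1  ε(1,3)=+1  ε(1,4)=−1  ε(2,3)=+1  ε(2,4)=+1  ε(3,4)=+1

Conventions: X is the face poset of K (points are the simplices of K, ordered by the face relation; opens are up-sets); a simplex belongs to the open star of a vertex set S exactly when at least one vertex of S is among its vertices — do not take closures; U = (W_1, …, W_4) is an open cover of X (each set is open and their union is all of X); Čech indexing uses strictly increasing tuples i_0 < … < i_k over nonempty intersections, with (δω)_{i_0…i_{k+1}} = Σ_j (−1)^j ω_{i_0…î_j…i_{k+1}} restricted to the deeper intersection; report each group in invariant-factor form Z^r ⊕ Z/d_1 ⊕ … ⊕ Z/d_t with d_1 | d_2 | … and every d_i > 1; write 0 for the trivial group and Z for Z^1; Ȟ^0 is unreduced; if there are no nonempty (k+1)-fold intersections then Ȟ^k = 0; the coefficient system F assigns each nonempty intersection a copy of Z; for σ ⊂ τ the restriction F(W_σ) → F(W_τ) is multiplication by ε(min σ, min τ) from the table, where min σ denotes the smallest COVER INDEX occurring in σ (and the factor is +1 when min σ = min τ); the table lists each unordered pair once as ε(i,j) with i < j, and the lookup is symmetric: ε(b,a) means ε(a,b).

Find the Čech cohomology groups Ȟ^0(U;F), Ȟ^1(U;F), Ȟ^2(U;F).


cover nerve:
  W1={{q4},{q2,q4},{q3,q4}} W2={{q3},{q1,q3},{q2,q3},{q3,q4},{q1,q2,q3}} W3={{q2},{q1,q2},{q2,q3},{q2,q4},{q1,q2,q3}} W4={{q1},{q1,q2},{q1,q3},{q1,q2,q3}}
  W12={{q3,q4}} W13={{q2,q4}} W23={{q2,q3},{q1,q2,q3}} W24={{q1,q3},{q1,q2,q3}} W34={{q1,q2},{q1,q2,q3}}
  W234={{q1,q2,q3}}
C dims 4,5,1; δ0: rk 3, SNF 1^3; δ1: rk 1, SNF 1^1
Ȟ^0: (4−3)−0=1 ⇒ Z
Ȟ^1: (5−1)−3=1 ⇒ Z
Ȟ^2: (1−0)−1=0 ⇒ 0

Ȟ^0(U;F) ≅ Z, Ȟ^1(U;F) ≅ Z, Ȟ^2(U;F) ≅ 0


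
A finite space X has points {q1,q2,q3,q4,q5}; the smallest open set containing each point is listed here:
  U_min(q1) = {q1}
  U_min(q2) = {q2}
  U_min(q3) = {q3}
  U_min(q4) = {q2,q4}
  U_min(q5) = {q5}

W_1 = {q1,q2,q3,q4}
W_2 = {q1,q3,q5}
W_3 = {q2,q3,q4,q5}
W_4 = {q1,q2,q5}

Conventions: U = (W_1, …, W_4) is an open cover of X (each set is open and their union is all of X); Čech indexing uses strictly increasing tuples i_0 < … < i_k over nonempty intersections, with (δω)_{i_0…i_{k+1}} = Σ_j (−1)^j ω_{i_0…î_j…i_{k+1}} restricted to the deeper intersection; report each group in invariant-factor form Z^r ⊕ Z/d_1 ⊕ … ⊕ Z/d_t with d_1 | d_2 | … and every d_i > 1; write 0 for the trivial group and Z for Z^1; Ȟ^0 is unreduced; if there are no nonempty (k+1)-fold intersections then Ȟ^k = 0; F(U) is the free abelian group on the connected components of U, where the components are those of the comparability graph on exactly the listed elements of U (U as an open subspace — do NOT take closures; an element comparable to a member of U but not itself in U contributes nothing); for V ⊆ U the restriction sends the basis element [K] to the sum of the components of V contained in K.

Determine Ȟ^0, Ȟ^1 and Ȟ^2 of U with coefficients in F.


Ȟ^0 ≅ Z^4,  Ȟ^1 ≅ 0,  Ȟ^2 ≅ 0

nonempty overlaps:
  W12={q1,q3} W13={q2,q3,q4} W14={q1,q2} W23={q3,q5} W24={q1,q5} W34={q2,q5}
  W123={q3} W124={q1} W134={q2} W234={q5}
components per intersection:
  W1: {q1} {q2,q4} {q3}
  W2: {q1} {q3} {q5}
  W3: {q2,q4} {q3} {q5}
  W4: {q1} {q2} {q5}
  W12: {q1} {q3}
  W13: {q2,q4} {q3}
  W14: {q1} {q2}
  W23: {q3} {q5}
  W24: {q1} {q5}
  W34: {q2} {q5}
  W123: {q3}
  W124: {q1}
  W134: {q2}
  W234: {q5}
C dims 12,12,4; δ0: rk 8, SNF 1^8; δ1: rk 4, SNF 1^4
degree 0: 12−8−0 = 4 → Ȟ^0 ≅ Z^4
degree 1: 12−4−8 = 0 → Ȟ^1 ≅ 0
degree 2: 4−0−4 = 0 → Ȟ^2 ≅ 0


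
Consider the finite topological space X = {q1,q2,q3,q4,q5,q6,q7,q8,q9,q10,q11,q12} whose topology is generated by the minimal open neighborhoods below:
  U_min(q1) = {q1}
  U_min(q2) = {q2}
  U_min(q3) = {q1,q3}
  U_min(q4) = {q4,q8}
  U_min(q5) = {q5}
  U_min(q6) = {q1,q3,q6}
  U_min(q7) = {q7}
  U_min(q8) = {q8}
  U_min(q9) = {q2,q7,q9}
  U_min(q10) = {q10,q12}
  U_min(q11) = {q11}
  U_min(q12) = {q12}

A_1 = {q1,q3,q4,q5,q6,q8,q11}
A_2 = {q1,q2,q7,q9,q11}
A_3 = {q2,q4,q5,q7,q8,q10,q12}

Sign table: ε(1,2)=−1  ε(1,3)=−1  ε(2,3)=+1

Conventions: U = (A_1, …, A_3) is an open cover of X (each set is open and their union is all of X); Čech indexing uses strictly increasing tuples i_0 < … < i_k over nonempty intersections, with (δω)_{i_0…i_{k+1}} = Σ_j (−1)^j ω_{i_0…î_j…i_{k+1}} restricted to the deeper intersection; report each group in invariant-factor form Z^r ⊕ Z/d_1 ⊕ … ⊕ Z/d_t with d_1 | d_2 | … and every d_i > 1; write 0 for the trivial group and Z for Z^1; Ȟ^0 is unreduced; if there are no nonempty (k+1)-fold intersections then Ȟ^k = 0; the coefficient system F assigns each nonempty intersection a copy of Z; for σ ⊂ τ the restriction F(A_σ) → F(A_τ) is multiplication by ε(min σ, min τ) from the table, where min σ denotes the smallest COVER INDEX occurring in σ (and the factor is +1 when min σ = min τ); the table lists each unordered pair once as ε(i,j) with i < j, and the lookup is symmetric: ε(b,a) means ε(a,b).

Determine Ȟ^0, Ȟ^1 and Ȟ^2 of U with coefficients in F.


nerve simplices:
  A12={q1,q11} A13={q4,q5,q8} A23={q2,q7}
C dims 3,3; δ0: rk 2, SNF 1^2
degree 0: 3−2−0 = 1 → Ȟ^0 ≅ Z
degree 1: 3−0−2 = 1 → Ȟ^1 ≅ Z
degree 2: 0−0−0 = 0 → Ȟ^2 ≅ 0

Ȟ^0 ≅ Z,  Ȟ^1 ≅ Z,  Ȟ^2 ≅ 0


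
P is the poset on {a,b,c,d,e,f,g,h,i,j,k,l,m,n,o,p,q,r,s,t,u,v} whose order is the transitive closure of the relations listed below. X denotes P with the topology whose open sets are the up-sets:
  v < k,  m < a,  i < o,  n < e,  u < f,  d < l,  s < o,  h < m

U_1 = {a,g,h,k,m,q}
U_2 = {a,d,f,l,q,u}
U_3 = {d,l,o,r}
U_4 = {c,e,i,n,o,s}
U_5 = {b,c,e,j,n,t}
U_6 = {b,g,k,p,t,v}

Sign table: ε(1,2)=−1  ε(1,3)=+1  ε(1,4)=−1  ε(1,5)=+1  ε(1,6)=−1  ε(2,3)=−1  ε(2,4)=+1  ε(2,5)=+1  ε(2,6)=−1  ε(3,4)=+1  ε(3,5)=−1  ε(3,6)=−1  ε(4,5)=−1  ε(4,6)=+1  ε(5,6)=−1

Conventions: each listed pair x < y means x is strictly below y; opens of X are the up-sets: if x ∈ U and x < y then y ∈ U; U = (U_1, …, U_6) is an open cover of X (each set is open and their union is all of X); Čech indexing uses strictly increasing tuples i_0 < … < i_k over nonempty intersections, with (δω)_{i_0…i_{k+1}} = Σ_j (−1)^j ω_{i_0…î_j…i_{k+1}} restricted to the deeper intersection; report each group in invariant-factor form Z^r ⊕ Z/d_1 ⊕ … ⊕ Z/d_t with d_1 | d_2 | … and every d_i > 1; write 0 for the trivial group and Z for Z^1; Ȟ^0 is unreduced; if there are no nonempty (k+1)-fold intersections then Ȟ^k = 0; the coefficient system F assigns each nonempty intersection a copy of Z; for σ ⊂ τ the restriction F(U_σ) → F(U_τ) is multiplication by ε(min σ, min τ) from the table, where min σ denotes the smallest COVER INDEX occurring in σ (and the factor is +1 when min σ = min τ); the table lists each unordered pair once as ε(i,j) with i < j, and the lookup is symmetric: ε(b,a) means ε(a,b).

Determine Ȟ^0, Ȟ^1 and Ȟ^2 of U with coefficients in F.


intersection data:
  U12={a,q} U16={g,k} U23={d,l} U34={o} U45={c,e,n} U56={b,t}
C dims 6,6; δ0: rk 6, SNF 1^5·2
Ȟ^0 = (6 − 6) − 0 = 0, so Ȟ^0 ≅ 0
Ȟ^1 = (6 − 0) − 6 = 0 plus torsion [2], so Ȟ^1 ≅ Z/2
Ȟ^2 = (0 − 0) − 0 = 0, so Ȟ^2 ≅ 0

Ȟ^0(U;F) ≅ 0,  Ȟ^1(U;F) ≅ Z/2,  Ȟ^2(U;F) ≅ 0


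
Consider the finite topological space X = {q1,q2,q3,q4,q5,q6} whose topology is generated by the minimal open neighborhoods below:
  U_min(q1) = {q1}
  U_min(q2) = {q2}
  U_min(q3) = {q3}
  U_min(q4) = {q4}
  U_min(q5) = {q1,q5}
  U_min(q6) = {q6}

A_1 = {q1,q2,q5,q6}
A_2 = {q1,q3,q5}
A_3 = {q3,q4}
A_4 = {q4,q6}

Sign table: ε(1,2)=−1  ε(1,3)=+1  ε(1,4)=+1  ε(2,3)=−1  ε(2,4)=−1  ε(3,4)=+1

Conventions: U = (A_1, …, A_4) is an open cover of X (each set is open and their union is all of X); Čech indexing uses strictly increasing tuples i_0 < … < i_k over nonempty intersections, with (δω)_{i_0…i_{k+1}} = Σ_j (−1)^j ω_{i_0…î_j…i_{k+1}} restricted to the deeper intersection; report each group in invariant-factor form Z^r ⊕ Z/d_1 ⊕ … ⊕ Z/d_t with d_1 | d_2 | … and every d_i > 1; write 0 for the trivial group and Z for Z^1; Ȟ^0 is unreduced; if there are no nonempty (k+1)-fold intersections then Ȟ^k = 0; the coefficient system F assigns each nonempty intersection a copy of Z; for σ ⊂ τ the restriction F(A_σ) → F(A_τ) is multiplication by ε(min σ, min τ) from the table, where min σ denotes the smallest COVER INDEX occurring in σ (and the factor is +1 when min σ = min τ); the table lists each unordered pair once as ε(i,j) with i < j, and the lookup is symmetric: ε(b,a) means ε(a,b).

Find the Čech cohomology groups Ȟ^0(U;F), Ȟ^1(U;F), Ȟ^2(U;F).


nerve simplices:
  A12={q1,q5} A14={q6} A23={q3} A34={q4}
C dims 4,4; δ0: rk 3, SNF 1^3
degree 0: 4−3−0 = 1 → Ȟ^0 ≅ Z
degree 1: 4−0−3 = 1 → Ȟ^1 ≅ Z
degree 2: 0−0−0 = 0 → Ȟ^2 ≅ 0

Ȟ^0 ≅ Z,  Ȟ^1 ≅ Z,  Ȟ^2 ≅ 0


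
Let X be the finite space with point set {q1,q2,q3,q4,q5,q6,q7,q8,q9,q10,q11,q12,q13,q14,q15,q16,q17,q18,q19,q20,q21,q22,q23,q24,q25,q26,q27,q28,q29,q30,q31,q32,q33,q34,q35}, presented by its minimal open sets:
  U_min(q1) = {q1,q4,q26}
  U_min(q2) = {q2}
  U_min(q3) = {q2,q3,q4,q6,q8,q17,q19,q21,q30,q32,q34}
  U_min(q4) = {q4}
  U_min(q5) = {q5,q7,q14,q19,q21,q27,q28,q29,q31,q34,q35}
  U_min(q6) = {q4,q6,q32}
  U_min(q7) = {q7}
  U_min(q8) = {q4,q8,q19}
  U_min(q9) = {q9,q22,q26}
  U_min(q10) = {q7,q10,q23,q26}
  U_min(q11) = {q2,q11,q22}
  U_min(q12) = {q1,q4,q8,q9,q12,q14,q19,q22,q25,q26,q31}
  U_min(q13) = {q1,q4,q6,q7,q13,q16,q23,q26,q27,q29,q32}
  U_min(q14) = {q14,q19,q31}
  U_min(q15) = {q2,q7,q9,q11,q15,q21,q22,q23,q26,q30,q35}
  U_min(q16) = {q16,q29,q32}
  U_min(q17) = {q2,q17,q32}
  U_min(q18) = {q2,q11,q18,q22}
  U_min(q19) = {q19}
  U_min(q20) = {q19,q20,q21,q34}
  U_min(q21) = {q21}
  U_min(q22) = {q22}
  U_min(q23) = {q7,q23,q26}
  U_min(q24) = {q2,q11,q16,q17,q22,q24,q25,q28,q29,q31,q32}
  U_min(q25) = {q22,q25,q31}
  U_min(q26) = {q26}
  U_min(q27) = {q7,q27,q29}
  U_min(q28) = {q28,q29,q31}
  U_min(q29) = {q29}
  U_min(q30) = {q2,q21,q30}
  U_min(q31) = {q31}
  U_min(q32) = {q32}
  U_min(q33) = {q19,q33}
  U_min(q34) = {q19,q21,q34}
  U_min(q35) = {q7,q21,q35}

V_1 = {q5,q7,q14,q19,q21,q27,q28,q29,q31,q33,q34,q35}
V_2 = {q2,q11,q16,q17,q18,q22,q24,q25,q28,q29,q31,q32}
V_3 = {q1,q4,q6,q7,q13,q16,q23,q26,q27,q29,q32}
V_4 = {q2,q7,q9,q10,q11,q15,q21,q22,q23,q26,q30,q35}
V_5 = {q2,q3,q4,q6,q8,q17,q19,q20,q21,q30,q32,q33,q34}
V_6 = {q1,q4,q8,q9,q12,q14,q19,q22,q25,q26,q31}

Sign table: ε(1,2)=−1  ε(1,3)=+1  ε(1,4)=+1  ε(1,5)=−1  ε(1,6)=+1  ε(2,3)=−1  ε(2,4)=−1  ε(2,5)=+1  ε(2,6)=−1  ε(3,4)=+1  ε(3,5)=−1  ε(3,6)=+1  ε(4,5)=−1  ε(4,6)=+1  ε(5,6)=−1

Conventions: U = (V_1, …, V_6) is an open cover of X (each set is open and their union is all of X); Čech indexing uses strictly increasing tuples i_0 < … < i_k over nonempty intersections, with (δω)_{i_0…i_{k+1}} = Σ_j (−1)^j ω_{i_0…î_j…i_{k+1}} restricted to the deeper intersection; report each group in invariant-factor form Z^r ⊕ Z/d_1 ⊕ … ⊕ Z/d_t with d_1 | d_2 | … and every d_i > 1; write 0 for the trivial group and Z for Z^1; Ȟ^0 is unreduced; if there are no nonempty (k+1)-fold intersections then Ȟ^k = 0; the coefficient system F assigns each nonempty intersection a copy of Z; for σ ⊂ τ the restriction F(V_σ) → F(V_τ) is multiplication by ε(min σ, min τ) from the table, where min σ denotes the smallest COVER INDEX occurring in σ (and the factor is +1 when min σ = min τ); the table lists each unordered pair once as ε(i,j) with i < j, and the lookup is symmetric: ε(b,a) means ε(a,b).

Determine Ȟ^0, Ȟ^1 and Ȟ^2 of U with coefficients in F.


Ȟ^0(U;F) ≅ Z; Ȟ^1(U;F) ≅ 0; Ȟ^2(U;F) ≅ Z/2

intersection data:
  V12={q28,q29,q31} V13={q7,q27,q29} V14={q7,q21,q35} V15={q19,q21,q33,q34} V16={q14,q19,q31} V23={q16,q29,q32} V24={q2,q11,q22} V25={q2,q17,q32} V26={q22,q25,q31} V34={q7,q23,q26} V35={q4,q6,q32} V36={q1,q4,q26} V45={q2,q21,q30} V46={q9,q22,q26} V56={q4,q8,q19}
  V123={q29} V126={q31} V134={q7} V145={q21} V156={q19} V235={q32} V245={q2} V246={q22} V346={q26} V356={q4}
C dims 6,15,10; δ0: rk 5, SNF 1^5; δ1: rk 10, SNF 1^9·2
Ȟ^0 = (6 − 5) − 0 = 1, so Ȟ^0 ≅ Z
Ȟ^1 = (15 − 10) − 5 = 0, so Ȟ^1 ≅ 0
Ȟ^2 = (10 − 0) − 10 = 0 plus torsion [2], so Ȟ^2 ≅ Z/2


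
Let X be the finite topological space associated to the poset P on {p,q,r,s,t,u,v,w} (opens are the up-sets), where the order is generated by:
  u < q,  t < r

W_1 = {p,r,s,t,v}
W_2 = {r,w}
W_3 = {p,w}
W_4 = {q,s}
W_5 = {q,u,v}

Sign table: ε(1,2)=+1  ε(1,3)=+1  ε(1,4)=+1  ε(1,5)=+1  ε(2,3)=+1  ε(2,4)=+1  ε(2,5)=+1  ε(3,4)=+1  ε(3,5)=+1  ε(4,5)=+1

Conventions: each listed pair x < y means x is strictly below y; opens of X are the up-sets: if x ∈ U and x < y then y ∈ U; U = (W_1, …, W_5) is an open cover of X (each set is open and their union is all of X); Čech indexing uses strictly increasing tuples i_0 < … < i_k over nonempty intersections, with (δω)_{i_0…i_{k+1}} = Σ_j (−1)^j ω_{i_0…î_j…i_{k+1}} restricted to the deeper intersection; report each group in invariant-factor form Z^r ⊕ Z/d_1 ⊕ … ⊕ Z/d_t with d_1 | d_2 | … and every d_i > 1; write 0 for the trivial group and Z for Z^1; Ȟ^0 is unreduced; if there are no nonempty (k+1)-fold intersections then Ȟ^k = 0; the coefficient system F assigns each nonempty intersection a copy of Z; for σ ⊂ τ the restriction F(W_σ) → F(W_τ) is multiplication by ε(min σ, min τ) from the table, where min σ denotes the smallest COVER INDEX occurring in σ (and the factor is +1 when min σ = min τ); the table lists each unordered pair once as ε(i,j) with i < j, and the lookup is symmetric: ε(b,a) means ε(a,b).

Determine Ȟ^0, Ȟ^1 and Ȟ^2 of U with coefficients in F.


cover nerve:
  W12={r} W13={p} W14={s} W15={v} W23={w} W45={q}
C dims 5,6; δ0: rk 4, SNF 1^4
Ȟ^0: (5−4)−0=1 ⇒ Z
Ȟ^1: (6−0)−4=2 ⇒ Z^2
Ȟ^2: (0−0)−0=0 ⇒ 0

Ȟ^0 ≅ Z, Ȟ^1 ≅ Z^2 and Ȟ^2 ≅ 0


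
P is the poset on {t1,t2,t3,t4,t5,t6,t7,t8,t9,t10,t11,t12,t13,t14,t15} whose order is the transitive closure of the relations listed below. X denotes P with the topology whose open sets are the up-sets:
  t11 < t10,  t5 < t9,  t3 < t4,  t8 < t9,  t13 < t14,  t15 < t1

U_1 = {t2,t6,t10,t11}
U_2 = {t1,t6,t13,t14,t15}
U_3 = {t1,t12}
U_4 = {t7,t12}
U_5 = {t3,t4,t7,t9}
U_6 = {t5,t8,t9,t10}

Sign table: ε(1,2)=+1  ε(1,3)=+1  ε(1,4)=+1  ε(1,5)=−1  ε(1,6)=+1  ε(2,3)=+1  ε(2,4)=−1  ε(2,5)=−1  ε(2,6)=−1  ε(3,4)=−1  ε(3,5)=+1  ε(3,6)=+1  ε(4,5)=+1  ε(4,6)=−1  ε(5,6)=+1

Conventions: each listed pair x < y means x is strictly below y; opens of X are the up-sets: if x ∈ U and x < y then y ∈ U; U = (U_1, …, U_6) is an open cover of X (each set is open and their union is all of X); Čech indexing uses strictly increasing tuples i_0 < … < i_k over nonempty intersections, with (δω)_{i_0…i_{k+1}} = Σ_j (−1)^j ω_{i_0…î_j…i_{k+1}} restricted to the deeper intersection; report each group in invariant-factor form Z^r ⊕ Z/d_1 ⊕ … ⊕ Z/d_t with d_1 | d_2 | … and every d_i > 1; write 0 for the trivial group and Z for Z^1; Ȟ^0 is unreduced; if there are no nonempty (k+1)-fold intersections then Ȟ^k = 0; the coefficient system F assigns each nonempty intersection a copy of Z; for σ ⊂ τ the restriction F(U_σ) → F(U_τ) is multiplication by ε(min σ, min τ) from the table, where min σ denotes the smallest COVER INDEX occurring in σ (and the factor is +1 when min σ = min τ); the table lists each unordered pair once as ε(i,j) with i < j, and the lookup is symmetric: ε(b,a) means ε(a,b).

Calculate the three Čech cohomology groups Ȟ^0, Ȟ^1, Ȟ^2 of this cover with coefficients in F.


nerve simplices:
  U12={t6} U16={t10} U23={t1} U34={t12} U45={t7} U56={t9}
C dims 6,6; δ0: rk 6, SNF 1^5·2
degree 0: 6−6−0 = 0 → Ȟ^0 ≅ 0
degree 1: 6−0−6 = 0 plus torsion [2] → Ȟ^1 ≅ Z/2
degree 2: 0−0−0 = 0 → Ȟ^2 ≅ 0

Ȟ^0 ≅ 0; Ȟ^1 ≅ Z/2; Ȟ^2 ≅ 0


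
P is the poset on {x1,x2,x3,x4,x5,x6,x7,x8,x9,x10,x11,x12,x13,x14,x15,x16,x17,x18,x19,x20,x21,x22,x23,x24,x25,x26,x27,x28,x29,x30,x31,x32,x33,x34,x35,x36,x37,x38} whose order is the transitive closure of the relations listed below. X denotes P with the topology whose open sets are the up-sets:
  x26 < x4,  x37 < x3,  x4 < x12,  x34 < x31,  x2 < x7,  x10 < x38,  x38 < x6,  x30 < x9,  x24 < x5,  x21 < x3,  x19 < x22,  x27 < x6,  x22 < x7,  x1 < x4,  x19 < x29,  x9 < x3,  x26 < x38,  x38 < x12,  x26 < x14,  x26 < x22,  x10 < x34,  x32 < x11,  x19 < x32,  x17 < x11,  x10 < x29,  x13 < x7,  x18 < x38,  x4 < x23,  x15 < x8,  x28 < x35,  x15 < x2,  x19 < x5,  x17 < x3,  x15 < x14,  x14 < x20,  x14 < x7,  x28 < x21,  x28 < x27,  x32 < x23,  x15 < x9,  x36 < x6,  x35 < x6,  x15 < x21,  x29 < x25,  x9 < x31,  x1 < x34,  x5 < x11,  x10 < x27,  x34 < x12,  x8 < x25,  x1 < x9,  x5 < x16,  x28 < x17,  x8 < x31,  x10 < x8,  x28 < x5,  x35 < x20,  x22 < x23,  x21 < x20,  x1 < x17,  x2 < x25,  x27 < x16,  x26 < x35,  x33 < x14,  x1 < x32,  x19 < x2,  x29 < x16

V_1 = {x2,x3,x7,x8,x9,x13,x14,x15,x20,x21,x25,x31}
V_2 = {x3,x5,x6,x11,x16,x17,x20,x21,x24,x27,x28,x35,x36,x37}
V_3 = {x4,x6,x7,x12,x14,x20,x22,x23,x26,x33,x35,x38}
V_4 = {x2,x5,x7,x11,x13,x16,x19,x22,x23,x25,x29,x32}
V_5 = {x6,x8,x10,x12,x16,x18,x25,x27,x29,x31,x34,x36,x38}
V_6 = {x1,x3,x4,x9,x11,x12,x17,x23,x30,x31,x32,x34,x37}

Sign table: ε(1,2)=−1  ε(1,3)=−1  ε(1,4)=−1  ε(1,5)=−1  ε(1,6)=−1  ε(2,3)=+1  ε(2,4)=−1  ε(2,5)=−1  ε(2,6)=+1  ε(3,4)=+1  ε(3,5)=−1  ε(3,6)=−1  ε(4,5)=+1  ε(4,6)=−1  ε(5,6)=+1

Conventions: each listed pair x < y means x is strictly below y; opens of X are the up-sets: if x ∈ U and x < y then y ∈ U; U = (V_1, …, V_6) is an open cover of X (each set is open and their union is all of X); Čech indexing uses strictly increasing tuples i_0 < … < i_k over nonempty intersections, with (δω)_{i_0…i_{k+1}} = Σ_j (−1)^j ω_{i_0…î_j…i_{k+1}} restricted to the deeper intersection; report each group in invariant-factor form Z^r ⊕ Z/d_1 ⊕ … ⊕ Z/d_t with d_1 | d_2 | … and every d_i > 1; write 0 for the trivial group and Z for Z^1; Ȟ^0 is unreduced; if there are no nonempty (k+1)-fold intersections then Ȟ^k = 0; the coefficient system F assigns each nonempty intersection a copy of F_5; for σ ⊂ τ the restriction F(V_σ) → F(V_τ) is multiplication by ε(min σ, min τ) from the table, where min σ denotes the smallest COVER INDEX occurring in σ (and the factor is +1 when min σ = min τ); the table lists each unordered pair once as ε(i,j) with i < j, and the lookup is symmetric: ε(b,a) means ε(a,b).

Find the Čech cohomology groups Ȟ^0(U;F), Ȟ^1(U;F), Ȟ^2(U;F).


cover nerve:
  V12={x3,x20,x21} V13={x7,x14,x20} V14={x2,x7,x13,x25} V15={x8,x25,x31} V16={x3,x9,x31} V23={x6,x20,x35} V24={x5,x11,x16} V25={x6,x16,x27,x36} V26={x3,x11,x17,x37} V34={x7,x22,x23} V35={x6,x12,x38} V36={x4,x12,x23} V45={x16,x25,x29} V46={x11,x23,x32} V56={x12,x31,x34}
  V123={x20} V126={x3} V134={x7} V145={x25} V156={x31} V235={x6} V245={x16} V246={x11} V346={x23} V356={x12}
C dims 6,15,10; δ0: rk_F5 6; δ1: rk_F5 9
Ȟ^0: (6−6)−0=0 ⇒ 0
Ȟ^1: (15−9)−6=0 ⇒ 0
Ȟ^2: (10−0)−9=1 ⇒ Z/5

Ȟ^0 ≅ 0, Ȟ^1 ≅ 0, Ȟ^2 ≅ Z/5


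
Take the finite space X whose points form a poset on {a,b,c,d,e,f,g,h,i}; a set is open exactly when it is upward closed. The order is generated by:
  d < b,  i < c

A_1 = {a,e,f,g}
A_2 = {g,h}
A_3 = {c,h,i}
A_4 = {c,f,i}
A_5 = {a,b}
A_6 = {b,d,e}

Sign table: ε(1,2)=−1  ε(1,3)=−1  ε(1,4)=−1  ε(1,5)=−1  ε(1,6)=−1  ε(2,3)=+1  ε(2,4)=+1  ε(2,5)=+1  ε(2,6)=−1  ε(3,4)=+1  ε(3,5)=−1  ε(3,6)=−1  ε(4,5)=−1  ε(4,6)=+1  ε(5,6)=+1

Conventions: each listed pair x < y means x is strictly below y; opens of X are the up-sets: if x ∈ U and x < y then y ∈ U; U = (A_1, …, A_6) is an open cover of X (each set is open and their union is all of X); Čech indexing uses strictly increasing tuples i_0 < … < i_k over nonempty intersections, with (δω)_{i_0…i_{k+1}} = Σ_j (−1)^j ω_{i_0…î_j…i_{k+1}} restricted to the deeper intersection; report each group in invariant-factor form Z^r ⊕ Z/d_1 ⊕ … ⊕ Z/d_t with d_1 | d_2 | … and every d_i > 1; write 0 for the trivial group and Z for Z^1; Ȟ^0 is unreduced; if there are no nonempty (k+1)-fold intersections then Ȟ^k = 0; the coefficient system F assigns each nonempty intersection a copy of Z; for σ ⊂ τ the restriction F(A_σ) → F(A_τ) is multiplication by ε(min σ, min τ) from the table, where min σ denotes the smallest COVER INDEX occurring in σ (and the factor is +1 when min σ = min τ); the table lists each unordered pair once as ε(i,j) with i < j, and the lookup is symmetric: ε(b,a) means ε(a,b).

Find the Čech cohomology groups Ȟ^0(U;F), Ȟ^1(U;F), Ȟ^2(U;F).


nonempty overlaps:
  A12={g} A14={f} A15={a} A16={e} A23={h} A34={c,i} A56={b}
C dims 6,7; δ0: rk 5, SNF 1^5
degree 0: 6−5−0 = 1 → Ȟ^0 ≅ Z
degree 1: 7−0−5 = 2 → Ȟ^1 ≅ Z^2
degree 2: 0−0−0 = 0 → Ȟ^2 ≅ 0

Ȟ^0 = Z,  Ȟ^1 = Z^2,  Ȟ^2 = 0
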